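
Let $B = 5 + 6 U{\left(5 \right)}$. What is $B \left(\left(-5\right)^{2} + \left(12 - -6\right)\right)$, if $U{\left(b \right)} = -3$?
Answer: $-559$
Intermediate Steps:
$B = -13$ ($B = 5 + 6 \left(-3\right) = 5 - 18 = -13$)
$B \left(\left(-5\right)^{2} + \left(12 - -6\right)\right) = - 13 \left(\left(-5\right)^{2} + \left(12 - -6\right)\right) = - 13 \left(25 + \left(12 + 6\right)\right) = - 13 \left(25 + 18\right) = \left(-13\right) 43 = -559$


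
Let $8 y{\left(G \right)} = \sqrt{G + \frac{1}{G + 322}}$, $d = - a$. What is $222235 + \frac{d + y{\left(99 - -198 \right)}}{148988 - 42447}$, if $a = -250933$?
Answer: $\frac{23677390068}{106541} + \frac{\sqrt{28449859}}{263795516} \approx 2.2224 \cdot 10^{5}$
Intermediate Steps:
$d = 250933$ ($d = \left(-1\right) \left(-250933\right) = 250933$)
$y{\left(G \right)} = \frac{\sqrt{G + \frac{1}{322 + G}}}{8}$ ($y{\left(G \right)} = \frac{\sqrt{G + \frac{1}{G + 322}}}{8} = \frac{\sqrt{G + \frac{1}{322 + G}}}{8}$)
$222235 + \frac{d + y{\left(99 - -198 \right)}}{148988 - 42447} = 222235 + \frac{250933 + \frac{\sqrt{\frac{1 + \left(99 - -198\right) \left(322 + \left(99 - -198\right)\right)}{322 + \left(99 - -198\right)}}}{8}}{148988 - 42447} = 222235 + \frac{250933 + \frac{\sqrt{\frac{1 + \left(99 + 198\right) \left(322 + \left(99 + 198\right)\right)}{322 + \left(99 + 198\right)}}}{8}}{106541} = 222235 + \left(250933 + \frac{\sqrt{\frac{1 + 297 \left(322 + 297\right)}{322 + 297}}}{8}\right) \frac{1}{106541} = 222235 + \left(250933 + \frac{\sqrt{\frac{1 + 297 \cdot 619}{619}}}{8}\right) \frac{1}{106541} = 222235 + \left(250933 + \frac{\sqrt{\frac{1 + 183843}{619}}}{8}\right) \frac{1}{106541} = 222235 + \left(250933 + \frac{\sqrt{\frac{1}{619} \cdot 183844}}{8}\right) \frac{1}{106541} = 222235 + \left(250933 + \frac{\sqrt{\frac{183844}{619}}}{8}\right) \frac{1}{106541} = 222235 + \left(250933 + \frac{\frac{2}{619} \sqrt{28449859}}{8}\right) \frac{1}{106541} = 222235 + \left(250933 + \frac{\sqrt{28449859}}{2476}\right) \frac{1}{106541} = 222235 + \left(\frac{250933}{106541} + \frac{\sqrt{28449859}}{263795516}\right) = \frac{23677390068}{106541} + \frac{\sqrt{28449859}}{263795516}$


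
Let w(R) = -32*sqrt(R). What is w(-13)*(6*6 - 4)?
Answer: -1024*I*sqrt(13) ≈ -3692.1*I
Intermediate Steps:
w(-13)*(6*6 - 4) = (-32*I*sqrt(13))*(6*6 - 4) = (-32*I*sqrt(13))*(36 - 4) = -32*I*sqrt(13)*32 = -1024*I*sqrt(13)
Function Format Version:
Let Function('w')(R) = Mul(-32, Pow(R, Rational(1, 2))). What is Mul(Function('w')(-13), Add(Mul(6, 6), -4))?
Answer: Mul(-1024, I, Pow(13, Rational(1, 2))) ≈ Mul(-3692.1, I)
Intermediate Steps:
Mul(Function('w')(-13), Add(Mul(6, 6), -4)) = Mul(Mul(-32, Pow(-13, Rational(1, 2))), Add(Mul(6, 6), -4)) = Mul(Mul(-32, Mul(I, Pow(13, Rational(1, 2)))), Add(36, -4)) = Mul(Mul(-32, I, Pow(13, Rational(1, 2))), 32) = Mul(-1024, I, Pow(13, Rational(1, 2)))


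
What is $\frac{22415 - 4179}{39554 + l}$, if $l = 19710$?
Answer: $\frac{4559}{14816} \approx 0.30771$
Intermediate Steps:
$\frac{22415 - 4179}{39554 + l} = \frac{22415 - 4179}{39554 + 19710} = \frac{18236}{59264} = 18236 \cdot \frac{1}{59264} = \frac{4559}{14816}$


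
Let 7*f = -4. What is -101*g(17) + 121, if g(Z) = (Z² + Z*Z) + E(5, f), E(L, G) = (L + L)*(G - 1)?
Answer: -396689/7 ≈ -56670.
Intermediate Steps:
f = -4/7 (f = (⅐)*(-4) = -4/7 ≈ -0.57143)
E(L, G) = 2*L*(-1 + G) (E(L, G) = (2*L)*(-1 + G) = 2*L*(-1 + G))
g(Z) = -110/7 + 2*Z² (g(Z) = (Z² + Z*Z) + 2*5*(-1 - 4/7) = (Z² + Z²) + 2*5*(-11/7) = 2*Z² - 110/7 = -110/7 + 2*Z²)
-101*g(17) + 121 = -101*(-110/7 + 2*17²) + 121 = -101*(-110/7 + 2*289) + 121 = -101*(-110/7 + 578) + 121 = -101*3936/7 + 121 = -397536/7 + 121 = -396689/7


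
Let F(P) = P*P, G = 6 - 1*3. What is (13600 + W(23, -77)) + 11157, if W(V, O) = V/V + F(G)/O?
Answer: 1906357/77 ≈ 24758.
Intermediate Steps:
G = 3 (G = 6 - 3 = 3)
F(P) = P²
W(V, O) = 1 + 9/O (W(V, O) = V/V + 3²/O = 1 + 9/O)
(13600 + W(23, -77)) + 11157 = (13600 + (9 - 77)/(-77)) + 11157 = (13600 - 1/77*(-68)) + 11157 = (13600 + 68/77) + 11157 = 1047268/77 + 11157 = 1906357/77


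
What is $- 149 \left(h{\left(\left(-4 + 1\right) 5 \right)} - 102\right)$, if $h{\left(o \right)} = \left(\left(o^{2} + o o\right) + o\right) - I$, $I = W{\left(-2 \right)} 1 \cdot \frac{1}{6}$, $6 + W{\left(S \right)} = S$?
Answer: $- \frac{149447}{3} \approx -49816.0$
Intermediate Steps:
$W{\left(S \right)} = -6 + S$
$I = - \frac{4}{3}$ ($I = \left(-6 - 2\right) 1 \cdot \frac{1}{6} = - 8 \cdot 1 \cdot \frac{1}{6} = \left(-8\right) \frac{1}{6} = - \frac{4}{3} \approx -1.3333$)
$h{\left(o \right)} = \frac{4}{3} + o + 2 o^{2}$ ($h{\left(o \right)} = \left(\left(o^{2} + o o\right) + o\right) - - \frac{4}{3} = \left(\left(o^{2} + o^{2}\right) + o\right) + \frac{4}{3} = \left(2 o^{2} + o\right) + \frac{4}{3} = \left(o + 2 o^{2}\right) + \frac{4}{3} = \frac{4}{3} + o + 2 o^{2}$)
$- 149 \left(h{\left(\left(-4 + 1\right) 5 \right)} - 102\right) = - 149 \left(\left(\frac{4}{3} + \left(-4 + 1\right) 5 + 2 \left(\left(-4 + 1\right) 5\right)^{2}\right) - 102\right) = - 149 \left(\left(\frac{4}{3} - 15 + 2 \left(\left(-3\right) 5\right)^{2}\right) - 102\right) = - 149 \left(\left(\frac{4}{3} - 15 + 2 \left(-15\right)^{2}\right) - 102\right) = - 149 \left(\left(\frac{4}{3} - 15 + 2 \cdot 225\right) - 102\right) = - 149 \left(\left(\frac{4}{3} - 15 + 450\right) - 102\right) = - 149 \left(\frac{1309}{3} - 102\right) = \left(-149\right) \frac{1003}{3} = - \frac{149447}{3}$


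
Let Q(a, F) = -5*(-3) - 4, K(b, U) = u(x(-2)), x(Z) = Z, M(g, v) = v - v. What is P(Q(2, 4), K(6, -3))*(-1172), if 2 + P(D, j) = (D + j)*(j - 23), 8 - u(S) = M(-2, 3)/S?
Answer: 336364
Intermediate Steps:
M(g, v) = 0
u(S) = 8 (u(S) = 8 - 0/S = 8 - 1*0 = 8 + 0 = 8)
K(b, U) = 8
Q(a, F) = 11 (Q(a, F) = 15 - 4 = 11)
P(D, j) = -2 + (-23 + j)*(D + j) (P(D, j) = -2 + (D + j)*(j - 23) = -2 + (D + j)*(-23 + j) = -2 + (-23 + j)*(D + j))
P(Q(2, 4), K(6, -3))*(-1172) = (-2 + 8**2 - 23*11 - 23*8 + 11*8)*(-1172) = (-2 + 64 - 253 - 184 + 88)*(-1172) = -287*(-1172) = 336364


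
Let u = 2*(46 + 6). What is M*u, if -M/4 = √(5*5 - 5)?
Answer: -832*√5 ≈ -1860.4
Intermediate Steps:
u = 104 (u = 2*52 = 104)
M = -8*√5 (M = -4*√(5*5 - 5) = -4*√(25 - 5) = -8*√5 ≈ -17.889)
M*u = -8*√5*104 = -832*√5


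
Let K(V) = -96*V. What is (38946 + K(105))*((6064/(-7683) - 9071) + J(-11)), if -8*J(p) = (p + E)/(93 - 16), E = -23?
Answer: -103277857010395/394394 ≈ -2.6186e+8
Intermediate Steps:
J(p) = 23/616 - p/616 (J(p) = -(p - 23)/(8*(93 - 16)) = -(-23 + p)/(8*77) = -(-23/77 + p/77)/8 = 23/616 - p/616)
(38946 + K(105))*((6064/(-7683) - 9071) + J(-11)) = (38946 - 96*105)*((6064/(-7683) - 9071) + (23/616 - 1/616*(-11))) = (38946 - 10080)*((6064*(-1/7683) - 9071) + (23/616 + 1/56)) = 28866*((-6064/7683 - 9071) + 17/308) = 28866*(-69698557/7683 + 17/308) = 28866*(-21467024945/2366364) = -103277857010395/394394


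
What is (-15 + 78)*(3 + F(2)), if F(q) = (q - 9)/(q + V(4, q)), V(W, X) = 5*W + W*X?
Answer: 1743/10 ≈ 174.30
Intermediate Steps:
F(q) = (-9 + q)/(20 + 5*q) (F(q) = (q - 9)/(q + 4*(5 + q)) = (-9 + q)/(q + (20 + 4*q)) = (-9 + q)/(20 + 5*q))
(-15 + 78)*(3 + F(2)) = (-15 + 78)*(3 + (-9 + 2)/(5*(4 + 2))) = 63*(3 + (⅕)*(-7)/6) = 63*(3 + (⅕)*(⅙)*(-7)) = 63*(3 - 7/30) = 63*(83/30) = 1743/10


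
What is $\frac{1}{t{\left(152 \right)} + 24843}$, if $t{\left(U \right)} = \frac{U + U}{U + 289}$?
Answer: $\frac{441}{10956067} \approx 4.0252 \cdot 10^{-5}$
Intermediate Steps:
$t{\left(U \right)} = \frac{2 U}{289 + U}$
$\frac{1}{t{\left(152 \right)} + 24843} = \frac{1}{2 \cdot 152 \frac{1}{289 + 152} + 24843} = \frac{1}{2 \cdot 152 \cdot \frac{1}{441} + 24843} = \frac{1}{\frac{304}{441} + 24843} = \frac{1}{\frac{10956067}{441}} = \frac{441}{10956067}$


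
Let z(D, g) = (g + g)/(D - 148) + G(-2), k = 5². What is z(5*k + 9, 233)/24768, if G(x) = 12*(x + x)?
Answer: -569/173376 ≈ -0.0032819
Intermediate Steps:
k = 25
G(x) = 24*x (G(x) = 12*(2*x) = 24*x)
z(D, g) = -48 + 2*g/(-148 + D) (z(D, g) = (g + g)/(D - 148) + 24*(-2) = (2*g)/(-148 + D) - 48 = 2*g/(-148 + D) - 48 = -48 + 2*g/(-148 + D))
z(5*k + 9, 233)/24768 = (2*(3552 + 233 - 24*(5*25 + 9))/(-148 + (5*25 + 9)))/24768 = (2*(3552 + 233 - 24*(125 + 9))/(-148 + (125 + 9)))*(1/24768) = (2*(3552 + 233 - 24*134)/(-148 + 134))*(1/24768) = (2*(3552 + 233 - 3216)/(-14))*(1/24768) = (2*(-1/14)*569)*(1/24768) = -569/7*1/24768 = -569/173376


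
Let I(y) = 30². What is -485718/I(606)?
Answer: -80953/150 ≈ -539.69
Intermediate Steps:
I(y) = 900
-485718/I(606) = -485718/900 = -485718*1/900 = -80953/150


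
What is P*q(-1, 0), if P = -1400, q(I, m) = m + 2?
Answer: -2800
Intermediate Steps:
q(I, m) = 2 + m
P*q(-1, 0) = -1400*(2 + 0) = -1400*2 = -2800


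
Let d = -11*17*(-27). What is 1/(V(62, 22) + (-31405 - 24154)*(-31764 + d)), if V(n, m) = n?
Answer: 1/1484258747 ≈ 6.7374e-10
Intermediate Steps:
d = 5049 (d = -187*(-27) = 5049)
1/(V(62, 22) + (-31405 - 24154)*(-31764 + d)) = 1/(62 + (-31405 - 24154)*(-31764 + 5049)) = 1/(62 - 55559*(-26715)) = 1/(62 + 1484258685) = 1/1484258747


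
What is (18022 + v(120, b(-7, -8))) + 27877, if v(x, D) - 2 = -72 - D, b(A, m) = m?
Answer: 45837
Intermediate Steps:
v(x, D) = -70 - D (v(x, D) = 2 + (-72 - D) = -70 - D)
(18022 + v(120, b(-7, -8))) + 27877 = (18022 + (-70 - 1*(-8))) + 27877 = (18022 + (-70 + 8)) + 27877 = (18022 - 62) + 27877 = 17960 + 27877 = 45837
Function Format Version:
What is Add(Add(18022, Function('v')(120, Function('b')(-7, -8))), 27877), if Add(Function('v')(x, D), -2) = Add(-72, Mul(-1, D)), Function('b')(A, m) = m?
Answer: 45837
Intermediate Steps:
Function('v')(x, D) = Add(-70, Mul(-1, D)) (Function('v')(x, D) = Add(2, Add(-72, Mul(-1, D))) = Add(-70, Mul(-1, D)))
Add(Add(18022, Function('v')(120, Function('b')(-7, -8))), 27877) = Add(Add(18022, Add(-70, Mul(-1, -8))), 27877) = Add(Add(18022, Add(-70, 8)), 27877) = Add(Add(18022, -62), 27877) = Add(17960, 27877) = 45837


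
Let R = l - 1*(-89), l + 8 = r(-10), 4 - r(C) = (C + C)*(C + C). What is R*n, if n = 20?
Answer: -6300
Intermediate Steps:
r(C) = 4 - 4*C**2 (r(C) = 4 - (C + C)*(C + C) = 4 - 2*C*2*C = 4 - 4*C**2)
l = -404 (l = -8 + (4 - 4*(-10)**2) = -8 + (4 - 4*100) = -8 + (4 - 400) = -8 - 396 = -404)
R = -315 (R = -404 - 1*(-89) = -404 + 89 = -315)
R*n = -315*20 = -6300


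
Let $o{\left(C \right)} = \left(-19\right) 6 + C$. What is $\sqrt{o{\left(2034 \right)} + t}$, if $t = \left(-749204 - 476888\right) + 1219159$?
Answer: $3 i \sqrt{557} \approx 70.802 i$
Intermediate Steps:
$t = -6933$ ($t = -1226092 + 1219159 = -6933$)
$o{\left(C \right)} = -114 + C$
$\sqrt{o{\left(2034 \right)} + t} = \sqrt{\left(-114 + 2034\right) - 6933} = \sqrt{1920 - 6933} = \sqrt{-5013} = 3 i \sqrt{557}$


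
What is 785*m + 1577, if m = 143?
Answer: 113832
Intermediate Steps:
785*m + 1577 = 785*143 + 1577 = 112255 + 1577 = 113832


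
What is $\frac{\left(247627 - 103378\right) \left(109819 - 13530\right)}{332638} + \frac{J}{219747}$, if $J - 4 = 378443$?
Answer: $\frac{1017440683502351}{24365400862} \approx 41758.0$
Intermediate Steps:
$J = 378447$ ($J = 4 + 378443 = 378447$)
$\frac{\left(247627 - 103378\right) \left(109819 - 13530\right)}{332638} + \frac{J}{219747} = \frac{\left(247627 - 103378\right) \left(109819 - 13530\right)}{332638} + \frac{378447}{219747} = 144249 \cdot 96289 \cdot \frac{1}{332638} + 378447 \cdot \frac{1}{219747} = 13889591961 \cdot \frac{1}{332638} + \frac{126149}{73249} = \frac{13889591961}{332638} + \frac{126149}{73249} = \frac{1017440683502351}{24365400862}$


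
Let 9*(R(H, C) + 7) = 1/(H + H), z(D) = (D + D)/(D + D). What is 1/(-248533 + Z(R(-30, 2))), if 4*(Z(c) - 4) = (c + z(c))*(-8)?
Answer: -270/67099589 ≈ -4.0239e-6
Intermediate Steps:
z(D) = 1 (z(D) = (2*D)/((2*D)) = (2*D)*(1/(2*D)) = 1)
R(H, C) = -7 + 1/(18*H) (R(H, C) = -7 + 1/(9*(H + H)) = -7 + 1/(9*((2*H))) = -7 + (1/(2*H))/9 = -7 + 1/(18*H))
Z(c) = 2 - 2*c (Z(c) = 4 + ((c + 1)*(-8))/4 = 4 + ((1 + c)*(-8))/4 = 4 + (-8 - 8*c)/4 = 4 + (-2 - 2*c) = 2 - 2*c)
1/(-248533 + Z(R(-30, 2))) = 1/(-248533 + (2 - 2*(-7 + (1/18)/(-30)))) = 1/(-248533 + (2 - 2*(-7 + (1/18)*(-1/30)))) = 1/(-248533 + (2 - 2*(-7 - 1/540))) = 1/(-248533 + (2 - 2*(-3781/540))) = 1/(-248533 + (2 + 3781/270)) = 1/(-248533 + 4321/270) = 1/(-67099589/270) = -270/67099589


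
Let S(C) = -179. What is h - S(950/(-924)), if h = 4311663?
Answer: 4311842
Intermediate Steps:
h - S(950/(-924)) = 4311663 - 1*(-179) = 4311663 + 179 = 4311842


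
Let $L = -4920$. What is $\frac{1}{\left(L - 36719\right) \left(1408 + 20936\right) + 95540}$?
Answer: $- \frac{1}{930286276} \approx -1.0749 \cdot 10^{-9}$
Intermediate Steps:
$\frac{1}{\left(L - 36719\right) \left(1408 + 20936\right) + 95540} = \frac{1}{\left(-4920 - 36719\right) \left(1408 + 20936\right) + 95540} = \frac{1}{\left(-41639\right) 22344 + 95540} = \frac{1}{-930381816 + 95540} = \frac{1}{-930286276} = - \frac{1}{930286276}$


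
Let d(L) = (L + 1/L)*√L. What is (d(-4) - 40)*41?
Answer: -1640 - 697*I/2 ≈ -1640.0 - 348.5*I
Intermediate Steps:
d(L) = √L*(L + 1/L)
(d(-4) - 40)*41 = ((1 + (-4)²)/√(-4) - 40)*41 = ((-I/2)*(1 + 16) - 40)*41 = (-I/2*17 - 40)*41 = (-17*I/2 - 40)*41 = (-40 - 17*I/2)*41 = -1640 - 697*I/2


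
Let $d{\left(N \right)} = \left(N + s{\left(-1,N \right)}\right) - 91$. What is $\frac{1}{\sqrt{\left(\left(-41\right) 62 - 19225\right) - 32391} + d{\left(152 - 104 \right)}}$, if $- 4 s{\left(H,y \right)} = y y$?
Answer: $- \frac{619}{437319} - \frac{i \sqrt{54158}}{437319} \approx -0.0014154 - 0.00053215 i$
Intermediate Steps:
$s{\left(H,y \right)} = - \frac{y^{2}}{4}$ ($s{\left(H,y \right)} = - \frac{y y}{4} = - \frac{y^{2}}{4}$)
$d{\left(N \right)} = -91 + N - \frac{N^{2}}{4}$ ($d{\left(N \right)} = \left(N - \frac{N^{2}}{4}\right) - 91 = -91 + N - \frac{N^{2}}{4}$)
$\frac{1}{\sqrt{\left(\left(-41\right) 62 - 19225\right) - 32391} + d{\left(152 - 104 \right)}} = \frac{1}{\sqrt{\left(\left(-41\right) 62 - 19225\right) - 32391} - \left(43 + \frac{\left(152 - 104\right)^{2}}{4}\right)} = \frac{1}{\sqrt{\left(-2542 - 19225\right) - 32391} - \left(43 + \frac{\left(152 - 104\right)^{2}}{4}\right)} = \frac{1}{\sqrt{-21767 - 32391} - \left(43 + 576\right)} = \frac{1}{\sqrt{-54158} - 619} = \frac{1}{i \sqrt{54158} - 619} = \frac{1}{-619 + i \sqrt{54158}}$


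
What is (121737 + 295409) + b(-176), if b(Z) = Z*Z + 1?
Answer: 448123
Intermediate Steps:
b(Z) = 1 + Z² (b(Z) = Z² + 1 = 1 + Z²)
(121737 + 295409) + b(-176) = (121737 + 295409) + (1 + (-176)²) = 417146 + (1 + 30976) = 417146 + 30977 = 448123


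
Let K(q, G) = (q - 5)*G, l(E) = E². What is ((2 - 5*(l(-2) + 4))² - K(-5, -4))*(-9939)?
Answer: -13954356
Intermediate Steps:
K(q, G) = G*(-5 + q) (K(q, G) = (-5 + q)*G = G*(-5 + q))
((2 - 5*(l(-2) + 4))² - K(-5, -4))*(-9939) = ((2 - 5*((-2)² + 4))² - (-4)*(-5 - 5))*(-9939) = ((2 - 5*(4 + 4))² - (-4)*(-10))*(-9939) = ((2 - 5*8)² - 1*40)*(-9939) = ((2 - 40)² - 40)*(-9939) = ((-38)² - 40)*(-9939) = (1444 - 40)*(-9939) = 1404*(-9939) = -13954356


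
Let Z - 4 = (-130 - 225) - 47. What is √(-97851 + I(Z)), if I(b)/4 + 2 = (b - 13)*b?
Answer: √556453 ≈ 745.96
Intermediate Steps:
Z = -398 (Z = 4 + ((-130 - 225) - 47) = 4 + (-355 - 47) = 4 - 402 = -398)
I(b) = -8 + 4*b*(-13 + b) (I(b) = -8 + 4*((b - 13)*b) = -8 + 4*((-13 + b)*b) = -8 + 4*(b*(-13 + b)) = -8 + 4*b*(-13 + b))
√(-97851 + I(Z)) = √(-97851 + (-8 - 52*(-398) + 4*(-398)²)) = √(-97851 + (-8 + 20696 + 4*158404)) = √(-97851 + (-8 + 20696 + 633616)) = √(-97851 + 654304) = √556453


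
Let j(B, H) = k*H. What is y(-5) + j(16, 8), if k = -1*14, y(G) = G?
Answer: -117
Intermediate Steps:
k = -14
j(B, H) = -14*H
y(-5) + j(16, 8) = -5 - 14*8 = -5 - 112 = -117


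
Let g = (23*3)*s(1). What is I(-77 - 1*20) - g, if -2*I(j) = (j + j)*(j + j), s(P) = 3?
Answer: -19025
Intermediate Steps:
I(j) = -2*j² (I(j) = -(j + j)*(j + j)/2 = -2*j*2*j/2 = -2*j²)
g = 207 (g = (23*3)*3 = 69*3 = 207)
I(-77 - 1*20) - g = -2*(-77 - 1*20)² - 1*207 = -2*(-77 - 20)² - 207 = -2*(-97)² - 207 = -2*9409 - 207 = -18818 - 207 = -19025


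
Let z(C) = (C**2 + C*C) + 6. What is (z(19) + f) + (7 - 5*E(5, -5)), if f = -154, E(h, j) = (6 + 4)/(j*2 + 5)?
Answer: 591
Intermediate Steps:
E(h, j) = 10/(5 + 2*j) (E(h, j) = 10/(2*j + 5) = 10/(5 + 2*j))
z(C) = 6 + 2*C**2 (z(C) = (C**2 + C**2) + 6 = 2*C**2 + 6 = 6 + 2*C**2)
(z(19) + f) + (7 - 5*E(5, -5)) = ((6 + 2*19**2) - 154) + (7 - 50/(5 + 2*(-5))) = ((6 + 2*361) - 154) + (7 - 50/(5 - 10)) = ((6 + 722) - 154) + (7 - 50/(-5)) = (728 - 154) + (7 - 50*(-1)/5) = 574 + (7 - 5*(-2)) = 574 + (7 + 10) = 574 + 17 = 591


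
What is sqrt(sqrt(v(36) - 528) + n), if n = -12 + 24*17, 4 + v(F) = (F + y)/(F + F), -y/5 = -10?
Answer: sqrt(14256 + 6*I*sqrt(19109))/6 ≈ 19.908 + 0.57864*I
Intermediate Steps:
y = 50 (y = -5*(-10) = 50)
v(F) = -4 + (50 + F)/(2*F) (v(F) = -4 + (F + 50)/(F + F) = -4 + (50 + F)/((2*F)) = -4 + (50 + F)*(1/(2*F)) = -4 + (50 + F)/(2*F))
n = 396 (n = -12 + 408 = 396)
sqrt(sqrt(v(36) - 528) + n) = sqrt(sqrt((-7/2 + 25/36) - 528) + 396) = sqrt(sqrt(-101/36 - 528) + 396) = sqrt(sqrt(-19109/36) + 396) = sqrt(I*sqrt(19109)/6 + 396) = sqrt(396 + I*sqrt(19109)/6)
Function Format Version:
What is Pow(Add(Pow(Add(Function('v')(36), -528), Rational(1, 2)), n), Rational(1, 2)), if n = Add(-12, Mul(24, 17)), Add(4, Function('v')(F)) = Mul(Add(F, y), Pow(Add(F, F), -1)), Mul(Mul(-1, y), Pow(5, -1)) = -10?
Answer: Mul(Rational(1, 6), Pow(Add(14256, Mul(6, I, Pow(19109, Rational(1, 2)))), Rational(1, 2))) ≈ Add(19.908, Mul(0.57864, I))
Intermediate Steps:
y = 50 (y = Mul(-5, -10) = 50)
Function('v')(F) = Add(-4, Mul(Rational(1, 2), Pow(F, -1), Add(50, F))) (Function('v')(F) = Add(-4, Mul(Add(F, 50), Pow(Add(F, F), -1))) = Add(-4, Mul(Add(50, F), Pow(Mul(2, F), -1))) = Add(-4, Mul(Add(50, F), Mul(Rational(1, 2), Pow(F, -1)))) = Add(-4, Mul(Rational(1, 2), Pow(F, -1), Add(50, F))))
n = 396 (n = Add(-12, 408) = 396)
Pow(Add(Pow(Add(Function('v')(36), -528), Rational(1, 2)), n), Rational(1, 2)) = Pow(Add(Pow(Add(Add(Rational(-7, 2), Mul(25, Pow(36, -1))), -528), Rational(1, 2)), 396), Rational(1, 2)) = Pow(Add(Pow(Add(Add(Rational(-7, 2), Mul(25, Rational(1, 36))), -528), Rational(1, 2)), 396), Rational(1, 2)) = Pow(Add(Pow(Add(Add(Rational(-7, 2), Rational(25, 36)), -528), Rational(1, 2)), 396), Rational(1, 2)) = Pow(Add(Pow(Add(Rational(-101, 36), -528), Rational(1, 2)), 396), Rational(1, 2)) = Pow(Add(Pow(Rational(-19109, 36), Rational(1, 2)), 396), Rational(1, 2)) = Pow(Add(Mul(Rational(1, 6), I, Pow(19109, Rational(1, 2))), 396), Rational(1, 2)) = Pow(Add(396, Mul(Rational(1, 6), I, Pow(19109, Rational(1, 2)))), Rational(1, 2))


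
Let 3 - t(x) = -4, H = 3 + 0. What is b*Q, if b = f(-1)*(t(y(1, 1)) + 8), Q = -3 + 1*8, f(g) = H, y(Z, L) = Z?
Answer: 225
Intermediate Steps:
H = 3
t(x) = 7 (t(x) = 3 - 1*(-4) = 3 + 4 = 7)
f(g) = 3
Q = 5 (Q = -3 + 8 = 5)
b = 45 (b = 3*(7 + 8) = 3*15 = 45)
b*Q = 45*5 = 225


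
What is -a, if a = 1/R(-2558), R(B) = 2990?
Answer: -1/2990 ≈ -0.00033445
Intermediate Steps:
a = 1/2990 ≈ 0.00033445
-a = -1*1/2990 = -1/2990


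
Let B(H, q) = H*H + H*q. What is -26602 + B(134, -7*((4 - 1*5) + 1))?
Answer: -8646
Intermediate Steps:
B(H, q) = H**2 + H*q
-26602 + B(134, -7*((4 - 1*5) + 1)) = -26602 + 134*(134 - 7*((4 - 1*5) + 1)) = -26602 + 134*(134 - 7*((4 - 5) + 1)) = -26602 + 134*(134 - 7*(-1 + 1)) = -26602 + 134*(134 - 7*0) = -26602 + 134*(134 + 0) = -26602 + 134*134 = -26602 + 17956 = -8646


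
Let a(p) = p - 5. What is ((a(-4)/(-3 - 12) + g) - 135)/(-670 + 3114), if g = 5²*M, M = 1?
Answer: -547/12220 ≈ -0.044763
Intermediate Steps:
a(p) = -5 + p
g = 25 (g = 5²*1 = 25*1 = 25)
((a(-4)/(-3 - 12) + g) - 135)/(-670 + 3114) = (((-5 - 4)/(-3 - 12) + 25) - 135)/(-670 + 3114) = ((-9/(-15) + 25) - 135)/2444 = ((-1/15*(-9) + 25) - 135)*(1/2444) = ((⅗ + 25) - 135)*(1/2444) = (128/5 - 135)*(1/2444) = -547/5*1/2444 = -547/12220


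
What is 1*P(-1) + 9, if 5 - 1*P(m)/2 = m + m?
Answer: 23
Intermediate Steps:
P(m) = 10 - 4*m (P(m) = 10 - 2*(m + m) = 10 - 4*m)
1*P(-1) + 9 = 1*(10 - 4*(-1)) + 9 = 1*(10 + 4) + 9 = 1*14 + 9 = 14 + 9 = 23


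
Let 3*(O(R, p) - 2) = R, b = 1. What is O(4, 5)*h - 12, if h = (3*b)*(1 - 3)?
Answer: -32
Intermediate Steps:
O(R, p) = 2 + R/3
h = -6 (h = (3*1)*(1 - 3) = 3*(-2) = -6)
O(4, 5)*h - 12 = (2 + (⅓)*4)*(-6) - 12 = (2 + 4/3)*(-6) - 12 = (10/3)*(-6) - 12 = -20 - 12 = -32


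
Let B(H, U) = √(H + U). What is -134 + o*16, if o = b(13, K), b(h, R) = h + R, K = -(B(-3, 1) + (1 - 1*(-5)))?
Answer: -22 - 16*I*√2 ≈ -22.0 - 22.627*I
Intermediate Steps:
K = -6 - I*√2 (K = -(√(-3 + 1) + (1 - 1*(-5))) = -(√(-2) + (1 + 5)) = -(I*√2 + 6) = -(6 + I*√2) = -6 - I*√2 ≈ -6.0 - 1.4142*I)
b(h, R) = R + h
o = 7 - I*√2 (o = (-6 - I*√2) + 13 = 7 - I*√2 ≈ 7.0 - 1.4142*I)
-134 + o*16 = -134 + (7 - I*√2)*16 = -134 + (112 - 16*I*√2) = -22 - 16*I*√2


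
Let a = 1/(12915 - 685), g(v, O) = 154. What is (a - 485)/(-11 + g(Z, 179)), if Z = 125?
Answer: -456273/134530 ≈ -3.3916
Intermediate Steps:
a = 1/12230 ≈ 8.1766e-5
(a - 485)/(-11 + g(Z, 179)) = (1/12230 - 485)/(-11 + 154) = -5931549/12230/143 = -5931549/12230*1/143 = -456273/134530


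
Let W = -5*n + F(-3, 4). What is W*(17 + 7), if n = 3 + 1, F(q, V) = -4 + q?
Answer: -648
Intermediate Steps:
n = 4
W = -27 (W = -5*4 + (-4 - 3) = -20 - 7 = -27)
W*(17 + 7) = -27*(17 + 7) = -27*24 = -648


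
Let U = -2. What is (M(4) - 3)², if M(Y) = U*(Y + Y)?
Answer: 361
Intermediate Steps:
M(Y) = -4*Y (M(Y) = -2*(Y + Y) = -4*Y)
(M(4) - 3)² = (-4*4 - 3)² = (-16 - 3)² = (-19)² = 361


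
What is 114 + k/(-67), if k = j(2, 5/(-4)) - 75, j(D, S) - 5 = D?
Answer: 7706/67 ≈ 115.01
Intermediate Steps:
j(D, S) = 5 + D
k = -68 (k = (5 + 2) - 75 = 7 - 75 = -68)
114 + k/(-67) = 114 - 68/(-67) = 114 - 1/67*(-68) = 114 + 68/67 = 7706/67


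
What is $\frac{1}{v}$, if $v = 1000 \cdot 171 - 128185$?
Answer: $\frac{1}{42815} \approx 2.3356 \cdot 10^{-5}$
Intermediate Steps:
$v = 42815$ ($v = 171000 - 128185 = 42815$)
$\frac{1}{v} = \frac{1}{42815}$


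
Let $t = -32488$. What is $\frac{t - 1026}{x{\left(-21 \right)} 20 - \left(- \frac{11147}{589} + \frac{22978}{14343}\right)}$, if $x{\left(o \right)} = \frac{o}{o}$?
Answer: $- \frac{283127176878}{315307919} \approx -897.94$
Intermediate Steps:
$x{\left(o \right)} = 1$
$\frac{t - 1026}{x{\left(-21 \right)} 20 - \left(- \frac{11147}{589} + \frac{22978}{14343}\right)} = \frac{-32488 - 1026}{1 \cdot 20 - \left(- \frac{11147}{589} + \frac{22978}{14343}\right)} = \frac{-32488 - 1026}{20 - - \frac{146347379}{8448027}} = - \frac{33514}{20 + \left(\frac{11147}{589} - \frac{22978}{14343}\right)} = - \frac{33514}{20 + \frac{146347379}{8448027}} = - \frac{33514}{\frac{315307919}{8448027}} = \left(-33514\right) \frac{8448027}{315307919} = - \frac{283127176878}{315307919}$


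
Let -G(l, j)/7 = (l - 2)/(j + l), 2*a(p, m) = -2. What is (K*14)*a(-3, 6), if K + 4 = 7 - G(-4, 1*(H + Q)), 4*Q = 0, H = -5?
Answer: -322/3 ≈ -107.33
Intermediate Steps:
Q = 0 (Q = (¼)*0 = 0)
a(p, m) = -1 (a(p, m) = (½)*(-2) = -1)
G(l, j) = -7*(-2 + l)/(j + l) (G(l, j) = -7*(l - 2)/(j + l) = -7*(-2 + l)/(j + l))
K = 23/3 (K = -4 + (7 - 7*(2 - 1*(-4))/(1*(-5 + 0) - 4)) = -4 + (7 - 7*(2 + 4)/(1*(-5) - 4)) = -4 + (7 - 7*6/(-5 - 4)) = -4 + (7 - 7*6/(-9)) = -4 + (7 - 7*(-1)*6/9) = -4 + (7 - 1*(-14/3)) = -4 + (7 + 14/3) = -4 + 35/3 = 23/3 ≈ 7.6667)
(K*14)*a(-3, 6) = ((23/3)*14)*(-1) = (322/3)*(-1) = -322/3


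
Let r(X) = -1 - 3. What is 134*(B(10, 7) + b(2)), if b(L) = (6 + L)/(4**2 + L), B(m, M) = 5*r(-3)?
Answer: -23584/9 ≈ -2620.4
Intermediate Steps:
r(X) = -4
B(m, M) = -20 (B(m, M) = 5*(-4) = -20)
b(L) = (6 + L)/(16 + L)
134*(B(10, 7) + b(2)) = 134*(-20 + (6 + 2)/(16 + 2)) = 134*(-20 + 8/18) = 134*(-20 + (1/18)*8) = 134*(-20 + 4/9) = 134*(-176/9) = -23584/9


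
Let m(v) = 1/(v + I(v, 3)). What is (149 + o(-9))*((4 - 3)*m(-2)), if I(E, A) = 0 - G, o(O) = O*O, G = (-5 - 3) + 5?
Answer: 230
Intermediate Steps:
G = -3 (G = -8 + 5 = -3)
o(O) = O²
I(E, A) = 3 (I(E, A) = 0 - 1*(-3) = 0 + 3 = 3)
m(v) = 1/(3 + v) (m(v) = 1/(v + 3) = 1/(3 + v))
(149 + o(-9))*((4 - 3)*m(-2)) = (149 + (-9)²)*((4 - 3)/(3 - 2)) = (149 + 81)*(1/1) = 230*(1*1) = 230*1 = 230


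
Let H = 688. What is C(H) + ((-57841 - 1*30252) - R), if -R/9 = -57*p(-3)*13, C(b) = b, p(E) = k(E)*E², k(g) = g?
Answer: 92658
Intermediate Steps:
p(E) = E³ (p(E) = E*E² = E³)
R = -180063 (R = -9*(-57*(-3)³)*13 = -9*(-57*(-27))*13 = -13851*13 = -9*20007 = -180063)
C(H) + ((-57841 - 1*30252) - R) = 688 + ((-57841 - 1*30252) - 1*(-180063)) = 688 + ((-57841 - 30252) + 180063) = 688 + (-88093 + 180063) = 688 + 91970 = 92658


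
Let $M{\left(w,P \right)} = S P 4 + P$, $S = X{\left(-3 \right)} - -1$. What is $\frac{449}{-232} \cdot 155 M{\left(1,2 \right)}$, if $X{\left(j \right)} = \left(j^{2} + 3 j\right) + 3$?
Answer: $- \frac{1183115}{116} \approx -10199.0$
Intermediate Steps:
$X{\left(j \right)} = 3 + j^{2} + 3 j$
$S = 4$ ($S = \left(3 + \left(-3\right)^{2} + 3 \left(-3\right)\right) - -1 = \left(3 + 9 - 9\right) + 1 = 3 + 1 = 4$)
$M{\left(w,P \right)} = 17 P$ ($M{\left(w,P \right)} = 4 P 4 + P = 4 \cdot 4 P + P = 16 P + P = 17 P$)
$\frac{449}{-232} \cdot 155 M{\left(1,2 \right)} = \frac{449}{-232} \cdot 155 \cdot 17 \cdot 2 = 449 \left(- \frac{1}{232}\right) 155 \cdot 34 = \left(- \frac{449}{232}\right) 155 \cdot 34 = \left(- \frac{69595}{232}\right) 34 = - \frac{1183115}{116}$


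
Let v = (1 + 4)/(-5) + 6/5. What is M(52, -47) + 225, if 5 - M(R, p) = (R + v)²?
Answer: -62371/25 ≈ -2494.8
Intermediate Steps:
v = ⅕ (v = 5*(-⅕) + 6*(⅕) = -1 + 6/5 = ⅕ ≈ 0.20000)
M(R, p) = 5 - (⅕ + R)² (M(R, p) = 5 - (R + ⅕)² = 5 - (⅕ + R)²)
M(52, -47) + 225 = (5 - (1 + 5*52)²/25) + 225 = (5 - (1 + 260)²/25) + 225 = (5 - 1/25*261²) + 225 = (5 - 1/25*68121) + 225 = (5 - 68121/25) + 225 = -67996/25 + 225 = -62371/25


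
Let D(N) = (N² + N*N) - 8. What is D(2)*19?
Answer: 0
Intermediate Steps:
D(N) = -8 + 2*N² (D(N) = (N² + N²) - 8 = 2*N² - 8 = -8 + 2*N²)
D(2)*19 = (-8 + 2*2²)*19 = (-8 + 2*4)*19 = (-8 + 8)*19 = 0*19 = 0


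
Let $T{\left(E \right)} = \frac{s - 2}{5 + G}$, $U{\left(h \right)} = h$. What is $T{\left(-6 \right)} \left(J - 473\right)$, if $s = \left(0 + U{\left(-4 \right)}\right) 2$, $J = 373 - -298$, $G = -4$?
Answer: $-1980$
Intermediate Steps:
$J = 671$ ($J = 373 + 298 = 671$)
$s = -8$ ($s = \left(0 - 4\right) 2 = \left(-4\right) 2 = -8$)
$T{\left(E \right)} = -10$ ($T{\left(E \right)} = \frac{-8 - 2}{5 - 4} = - \frac{10}{1} = \left(-10\right) 1 = -10$)
$T{\left(-6 \right)} \left(J - 473\right) = - 10 \left(671 - 473\right) = \left(-10\right) 198 = -1980$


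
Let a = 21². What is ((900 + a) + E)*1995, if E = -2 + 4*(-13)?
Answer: 2567565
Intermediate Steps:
E = -54 (E = -2 - 52 = -54)
a = 441
((900 + a) + E)*1995 = ((900 + 441) - 54)*1995 = (1341 - 54)*1995 = 1287*1995 = 2567565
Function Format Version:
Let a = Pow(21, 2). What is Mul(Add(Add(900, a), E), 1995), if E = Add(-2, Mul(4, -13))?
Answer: 2567565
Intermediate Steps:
E = -54 (E = Add(-2, -52) = -54)
a = 441
Mul(Add(Add(900, a), E), 1995) = Mul(Add(Add(900, 441), -54), 1995) = Mul(Add(1341, -54), 1995) = Mul(1287, 1995) = 2567565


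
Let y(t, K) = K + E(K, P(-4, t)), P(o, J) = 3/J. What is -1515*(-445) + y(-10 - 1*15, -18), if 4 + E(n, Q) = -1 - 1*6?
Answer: 674146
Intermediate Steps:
E(n, Q) = -11 (E(n, Q) = -4 + (-1 - 1*6) = -4 + (-1 - 6) = -4 - 7 = -11)
y(t, K) = -11 + K (y(t, K) = K - 11 = -11 + K)
-1515*(-445) + y(-10 - 1*15, -18) = -1515*(-445) + (-11 - 18) = 674175 - 29 = 674146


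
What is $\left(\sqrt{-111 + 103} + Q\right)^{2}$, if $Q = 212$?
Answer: $44936 + 848 i \sqrt{2} \approx 44936.0 + 1199.3 i$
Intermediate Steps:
$\left(\sqrt{-111 + 103} + Q\right)^{2} = \left(\sqrt{-111 + 103} + 212\right)^{2} = \left(\sqrt{-8} + 212\right)^{2} = \left(2 i \sqrt{2} + 212\right)^{2} = \left(212 + 2 i \sqrt{2}\right)^{2}$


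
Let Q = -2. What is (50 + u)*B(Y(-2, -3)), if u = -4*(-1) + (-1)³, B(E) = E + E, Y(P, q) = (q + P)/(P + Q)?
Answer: 265/2 ≈ 132.50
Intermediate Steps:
Y(P, q) = (P + q)/(-2 + P) (Y(P, q) = (q + P)/(P - 2) = (P + q)/(-2 + P))
B(E) = 2*E
u = 3 (u = 4 - 1 = 3)
(50 + u)*B(Y(-2, -3)) = (50 + 3)*(2*((-2 - 3)/(-2 - 2))) = 53*(2*(-5/(-4))) = 53*(2*(-¼*(-5))) = 53*(2*(5/4)) = 53*(5/2) = 265/2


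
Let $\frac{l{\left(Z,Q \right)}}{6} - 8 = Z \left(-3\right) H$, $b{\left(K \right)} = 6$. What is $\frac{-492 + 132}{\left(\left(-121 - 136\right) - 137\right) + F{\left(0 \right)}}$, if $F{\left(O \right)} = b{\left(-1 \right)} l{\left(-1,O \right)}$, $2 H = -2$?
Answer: $\frac{180}{107} \approx 1.6822$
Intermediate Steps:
$H = -1$ ($H = \frac{1}{2} \left(-2\right) = -1$)
$l{\left(Z,Q \right)} = 48 + 18 Z$ ($l{\left(Z,Q \right)} = 48 + 6 Z \left(-3\right) \left(-1\right) = 48 + 6 - 3 Z \left(-1\right) = 48 + 6 \cdot 3 Z = 48 + 18 Z$)
$F{\left(O \right)} = 180$ ($F{\left(O \right)} = 6 \left(48 + 18 \left(-1\right)\right) = 6 \left(48 - 18\right) = 6 \cdot 30 = 180$)
$\frac{-492 + 132}{\left(\left(-121 - 136\right) - 137\right) + F{\left(0 \right)}} = \frac{-492 + 132}{\left(\left(-121 - 136\right) - 137\right) + 180} = - \frac{360}{\left(-257 - 137\right) + 180} = - \frac{360}{-394 + 180} = - \frac{360}{-214} = \left(-360\right) \left(- \frac{1}{214}\right) = \frac{180}{107}$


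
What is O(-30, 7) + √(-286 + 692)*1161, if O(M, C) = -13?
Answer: -13 + 1161*√406 ≈ 23381.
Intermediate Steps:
O(-30, 7) + √(-286 + 692)*1161 = -13 + √(-286 + 692)*1161 = -13 + √406*1161 = -13 + 1161*√406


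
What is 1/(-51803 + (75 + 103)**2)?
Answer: -1/20119 ≈ -4.9704e-5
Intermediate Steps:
1/(-51803 + (75 + 103)**2) = 1/(-51803 + 178**2) = 1/(-51803 + 31684) = 1/(-20119) = -1/20119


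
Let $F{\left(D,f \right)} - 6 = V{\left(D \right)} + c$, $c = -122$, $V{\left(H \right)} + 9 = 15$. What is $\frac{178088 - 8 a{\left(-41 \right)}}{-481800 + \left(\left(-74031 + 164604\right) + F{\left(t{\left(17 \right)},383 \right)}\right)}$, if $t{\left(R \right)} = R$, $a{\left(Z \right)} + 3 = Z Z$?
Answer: $- \frac{164664}{391337} \approx -0.42077$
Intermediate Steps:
$a{\left(Z \right)} = -3 + Z^{2}$ ($a{\left(Z \right)} = -3 + Z Z = -3 + Z^{2}$)
$V{\left(H \right)} = 6$ ($V{\left(H \right)} = -9 + 15 = 6$)
$F{\left(D,f \right)} = -110$ ($F{\left(D,f \right)} = 6 + \left(6 - 122\right) = 6 - 116 = -110$)
$\frac{178088 - 8 a{\left(-41 \right)}}{-481800 + \left(\left(-74031 + 164604\right) + F{\left(t{\left(17 \right)},383 \right)}\right)} = \frac{178088 - 8 \left(-3 + \left(-41\right)^{2}\right)}{-481800 + \left(\left(-74031 + 164604\right) - 110\right)} = \frac{178088 - 8 \left(-3 + 1681\right)}{-481800 + \left(90573 - 110\right)} = \frac{178088 - 13424}{-481800 + 90463} = \frac{178088 - 13424}{-391337} = 164664 \left(- \frac{1}{391337}\right) = - \frac{164664}{391337}$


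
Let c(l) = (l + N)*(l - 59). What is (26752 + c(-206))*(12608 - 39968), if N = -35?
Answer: -2479281120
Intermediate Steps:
c(l) = (-59 + l)*(-35 + l) (c(l) = (l - 35)*(l - 59) = (-35 + l)*(-59 + l) = (-59 + l)*(-35 + l))
(26752 + c(-206))*(12608 - 39968) = (26752 + (2065 + (-206)² - 94*(-206)))*(12608 - 39968) = (26752 + (2065 + 42436 + 19364))*(-27360) = (26752 + 63865)*(-27360) = 90617*(-27360) = -2479281120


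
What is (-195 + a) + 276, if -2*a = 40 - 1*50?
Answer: 86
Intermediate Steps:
a = 5 (a = -(40 - 1*50)/2 = -(40 - 50)/2 = -1/2*(-10) = 5)
(-195 + a) + 276 = (-195 + 5) + 276 = -190 + 276 = 86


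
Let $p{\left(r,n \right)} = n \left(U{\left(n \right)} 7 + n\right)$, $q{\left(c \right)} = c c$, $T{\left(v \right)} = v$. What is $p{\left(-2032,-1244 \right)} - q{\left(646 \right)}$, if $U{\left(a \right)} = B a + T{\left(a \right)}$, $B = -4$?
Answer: $-31368036$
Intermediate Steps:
$q{\left(c \right)} = c^{2}$
$U{\left(a \right)} = - 3 a$ ($U{\left(a \right)} = - 4 a + a = - 3 a$)
$p{\left(r,n \right)} = - 20 n^{2}$ ($p{\left(r,n \right)} = n \left(- 3 n 7 + n\right) = n \left(- 21 n + n\right) = n \left(- 20 n\right) = - 20 n^{2}$)
$p{\left(-2032,-1244 \right)} - q{\left(646 \right)} = - 20 \left(-1244\right)^{2} - 646^{2} = \left(-20\right) 1547536 - 417316 = -30950720 - 417316 = -31368036$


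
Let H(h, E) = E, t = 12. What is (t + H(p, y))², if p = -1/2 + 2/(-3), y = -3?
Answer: 81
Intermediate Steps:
p = -7/6 (p = -1*½ + 2*(-⅓) = -½ - ⅔ = -7/6 ≈ -1.1667)
(t + H(p, y))² = (12 - 3)² = 9² = 81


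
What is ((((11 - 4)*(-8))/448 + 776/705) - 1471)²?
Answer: 68739636337969/31809600 ≈ 2.1610e+6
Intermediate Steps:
((((11 - 4)*(-8))/448 + 776/705) - 1471)² = (((7*(-8))*(1/448) + 776*(1/705)) - 1471)² = ((-56*1/448 + 776/705) - 1471)² = ((-⅛ + 776/705) - 1471)² = (5503/5640 - 1471)² = (-8290937/5640)² = 68739636337969/31809600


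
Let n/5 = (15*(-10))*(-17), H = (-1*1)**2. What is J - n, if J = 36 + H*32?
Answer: -12682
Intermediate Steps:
H = 1 (H = (-1)**2 = 1)
n = 12750 (n = 5*((15*(-10))*(-17)) = 5*(-150*(-17)) = 5*2550 = 12750)
J = 68 (J = 36 + 1*32 = 36 + 32 = 68)
J - n = 68 - 1*12750 = 68 - 12750 = -12682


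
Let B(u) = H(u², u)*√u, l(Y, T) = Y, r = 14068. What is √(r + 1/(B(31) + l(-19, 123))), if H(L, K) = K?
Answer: √(-267291 + 436108*√31)/√(-19 + 31*√31) ≈ 118.61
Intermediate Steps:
B(u) = u^(3/2) (B(u) = u*√u = u^(3/2))
√(r + 1/(B(31) + l(-19, 123))) = √(14068 + 1/(31^(3/2) - 19)) = √(14068 + 1/(31*√31 - 19)) = √(14068 + 1/(-19 + 31*√31))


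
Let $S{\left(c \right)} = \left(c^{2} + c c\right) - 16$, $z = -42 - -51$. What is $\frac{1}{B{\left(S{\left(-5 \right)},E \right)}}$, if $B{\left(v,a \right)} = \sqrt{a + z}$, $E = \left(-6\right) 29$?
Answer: $- \frac{i \sqrt{165}}{165} \approx - 0.07785 i$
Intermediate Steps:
$z = 9$ ($z = -42 + 51 = 9$)
$S{\left(c \right)} = -16 + 2 c^{2}$ ($S{\left(c \right)} = \left(c^{2} + c^{2}\right) - 16 = 2 c^{2} - 16 = -16 + 2 c^{2}$)
$E = -174$
$B{\left(v,a \right)} = \sqrt{9 + a}$ ($B{\left(v,a \right)} = \sqrt{a + 9} = \sqrt{9 + a}$)
$\frac{1}{B{\left(S{\left(-5 \right)},E \right)}} = \frac{1}{\sqrt{9 - 174}} = \frac{1}{\sqrt{-165}} = \frac{1}{i \sqrt{165}} = - \frac{i \sqrt{165}}{165}$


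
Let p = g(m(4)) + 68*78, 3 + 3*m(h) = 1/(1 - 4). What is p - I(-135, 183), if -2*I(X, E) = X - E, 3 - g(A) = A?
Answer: 46342/9 ≈ 5149.1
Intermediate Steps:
m(h) = -10/9 (m(h) = -1 + 1/(3*(1 - 4)) = -1 + (1/3)/(-3) = -1 + (1/3)*(-1/3) = -1 - 1/9 = -10/9)
g(A) = 3 - A
I(X, E) = E/2 - X/2 (I(X, E) = -(X - E)/2 = E/2 - X/2)
p = 47773/9 (p = (3 - 1*(-10/9)) + 68*78 = (3 + 10/9) + 5304 = 37/9 + 5304 = 47773/9 ≈ 5308.1)
p - I(-135, 183) = 47773/9 - ((1/2)*183 - 1/2*(-135)) = 47773/9 - (183/2 + 135/2) = 47773/9 - 1*159 = 47773/9 - 159 = 46342/9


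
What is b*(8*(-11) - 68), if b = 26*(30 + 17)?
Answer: -190632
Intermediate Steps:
b = 1222 (b = 26*47 = 1222)
b*(8*(-11) - 68) = 1222*(8*(-11) - 68) = 1222*(-88 - 68) = 1222*(-156) = -190632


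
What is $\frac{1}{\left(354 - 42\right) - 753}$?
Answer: $- \frac{1}{441} \approx -0.0022676$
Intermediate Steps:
$\frac{1}{\left(354 - 42\right) - 753} = \frac{1}{312 - 753} = \frac{1}{-441} = - \frac{1}{441}$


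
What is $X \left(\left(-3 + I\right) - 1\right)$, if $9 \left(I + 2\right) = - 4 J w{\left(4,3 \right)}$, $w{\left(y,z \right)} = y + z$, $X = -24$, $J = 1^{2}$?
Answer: $\frac{656}{3} \approx 218.67$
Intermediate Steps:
$J = 1$
$I = - \frac{46}{9}$ ($I = -2 + \frac{\left(-4\right) 1 \left(4 + 3\right)}{9} = -2 + \frac{\left(-4\right) 7}{9} = -2 + \frac{1}{9} \left(-28\right) = -2 - \frac{28}{9} = - \frac{46}{9} \approx -5.1111$)
$X \left(\left(-3 + I\right) - 1\right) = - 24 \left(\left(-3 - \frac{46}{9}\right) - 1\right) = - 24 \left(- \frac{73}{9} - 1\right) = \left(-24\right) \left(- \frac{82}{9}\right) = \frac{656}{3}$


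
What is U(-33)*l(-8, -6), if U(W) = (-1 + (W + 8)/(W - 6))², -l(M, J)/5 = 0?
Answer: 0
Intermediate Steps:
l(M, J) = 0 (l(M, J) = -5*0 = 0)
U(W) = (-1 + (8 + W)/(-6 + W))²
U(-33)*l(-8, -6) = (196/(-6 - 33)²)*0 = (196/(-39)²)*0 = (196*(1/1521))*0 = (196/1521)*0 = 0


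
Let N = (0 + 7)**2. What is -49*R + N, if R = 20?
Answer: -931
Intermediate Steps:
N = 49 (N = 7**2 = 49)
-49*R + N = -49*20 + 49 = -980 + 49 = -931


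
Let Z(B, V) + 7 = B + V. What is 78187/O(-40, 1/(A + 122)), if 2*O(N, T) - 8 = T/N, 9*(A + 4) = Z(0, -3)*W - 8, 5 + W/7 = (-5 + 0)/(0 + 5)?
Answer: 9219811040/471671 ≈ 19547.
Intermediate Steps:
Z(B, V) = -7 + B + V (Z(B, V) = -7 + (B + V) = -7 + B + V)
W = -42 (W = -35 + 7*((-5 + 0)/(0 + 5)) = -35 + 7*(-5/5) = -35 + 7*(-5*⅕) = -35 + 7*(-1) = -35 - 7 = -42)
A = 376/9 (A = -4 + ((-7 + 0 - 3)*(-42) - 8)/9 = -4 + (-10*(-42) - 8)/9 = -4 + (420 - 8)/9 = -4 + (⅑)*412 = -4 + 412/9 = 376/9 ≈ 41.778)
O(N, T) = 4 + T/(2*N) (O(N, T) = 4 + (T/N)/2 = 4 + T/(2*N))
78187/O(-40, 1/(A + 122)) = 78187/(4 + (½)/((376/9 + 122)*(-40))) = 78187/(4 + (½)*(-1/40)/(1474/9)) = 78187/(4 + (½)*(9/1474)*(-1/40)) = 78187/(4 - 9/117920) = 78187/(471671/117920) = 78187*(117920/471671) = 9219811040/471671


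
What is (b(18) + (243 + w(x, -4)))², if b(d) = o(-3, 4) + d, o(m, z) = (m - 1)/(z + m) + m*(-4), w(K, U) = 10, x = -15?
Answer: 77841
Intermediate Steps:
o(m, z) = -4*m + (-1 + m)/(m + z) (o(m, z) = (-1 + m)/(m + z) - 4*m = -4*m + (-1 + m)/(m + z))
b(d) = 8 + d (b(d) = (-1 - 3 - 4*(-3)² - 4*(-3)*4)/(-3 + 4) + d = (-1 - 3 - 4*9 + 48)/1 + d = 1*(-1 - 3 - 36 + 48) + d = 1*8 + d = 8 + d)
(b(18) + (243 + w(x, -4)))² = ((8 + 18) + (243 + 10))² = (26 + 253)² = 279² = 77841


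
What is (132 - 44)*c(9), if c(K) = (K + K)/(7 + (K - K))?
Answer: 1584/7 ≈ 226.29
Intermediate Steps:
c(K) = 2*K/7 (c(K) = (2*K)/(7 + 0) = (2*K)/7 = (2*K)*(⅐) = 2*K/7)
(132 - 44)*c(9) = (132 - 44)*((2/7)*9) = 88*(18/7) = 1584/7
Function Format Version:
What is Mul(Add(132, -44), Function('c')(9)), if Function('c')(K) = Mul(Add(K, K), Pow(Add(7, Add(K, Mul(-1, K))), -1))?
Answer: Rational(1584, 7) ≈ 226.29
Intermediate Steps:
Function('c')(K) = Mul(Rational(2, 7), K) (Function('c')(K) = Mul(Mul(2, K), Pow(Add(7, 0), -1)) = Mul(Mul(2, K), Pow(7, -1)) = Mul(Mul(2, K), Rational(1, 7)) = Mul(Rational(2, 7), K))
Mul(Add(132, -44), Function('c')(9)) = Mul(Add(132, -44), Mul(Rational(2, 7), 9)) = Mul(88, Rational(18, 7)) = Rational(1584, 7)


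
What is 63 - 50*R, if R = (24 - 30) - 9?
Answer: 813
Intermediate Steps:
R = -15 (R = -6 - 9 = -15)
63 - 50*R = 63 - 50*(-15) = 63 + 750 = 813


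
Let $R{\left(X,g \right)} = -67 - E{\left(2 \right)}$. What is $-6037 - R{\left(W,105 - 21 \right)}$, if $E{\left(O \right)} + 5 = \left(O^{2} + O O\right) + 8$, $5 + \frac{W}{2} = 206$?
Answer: $-5959$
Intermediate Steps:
$W = 402$ ($W = -10 + 2 \cdot 206 = -10 + 412 = 402$)
$E{\left(O \right)} = 3 + 2 O^{2}$ ($E{\left(O \right)} = -5 + \left(\left(O^{2} + O O\right) + 8\right) = -5 + \left(\left(O^{2} + O^{2}\right) + 8\right) = -5 + \left(2 O^{2} + 8\right) = -5 + \left(8 + 2 O^{2}\right) = 3 + 2 O^{2}$)
$R{\left(X,g \right)} = -78$ ($R{\left(X,g \right)} = -67 - \left(3 + 2 \cdot 2^{2}\right) = -67 - \left(3 + 2 \cdot 4\right) = -67 - \left(3 + 8\right) = -67 - 11 = -78$)
$-6037 - R{\left(W,105 - 21 \right)} = -6037 - -78 = -6037 + 78 = -5959$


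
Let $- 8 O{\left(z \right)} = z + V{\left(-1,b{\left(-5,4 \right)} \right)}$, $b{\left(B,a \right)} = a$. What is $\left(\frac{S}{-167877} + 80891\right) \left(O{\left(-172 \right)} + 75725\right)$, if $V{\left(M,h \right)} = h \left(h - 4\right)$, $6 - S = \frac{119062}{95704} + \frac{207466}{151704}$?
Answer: $\frac{9524343227135819936639}{1554433914474} \approx 6.1272 \cdot 10^{9}$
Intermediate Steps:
$S = \frac{15687044}{4629681}$ ($S = 6 - \left(\frac{119062}{95704} + \frac{207466}{151704}\right) = 6 - \left(119062 \cdot \frac{1}{95704} + 207466 \cdot \frac{1}{151704}\right) = 6 - \left(\frac{59531}{47852} + \frac{2117}{1548}\right) = 6 - \frac{12091042}{4629681} = \frac{15687044}{4629681} \approx 3.3884$)
$V{\left(M,h \right)} = h \left(-4 + h\right)$
$O{\left(z \right)} = - \frac{z}{8}$ ($O{\left(z \right)} = - \frac{z + 4 \left(-4 + 4\right)}{8} = - \frac{z + 4 \cdot 0}{8} = - \frac{z + 0}{8} = - \frac{z}{8}$)
$\left(\frac{S}{-167877} + 80891\right) \left(O{\left(-172 \right)} + 75725\right) = \left(\frac{15687044}{4629681 \left(-167877\right)} + 80891\right) \left(\left(- \frac{1}{8}\right) \left(-172\right) + 75725\right) = \left(\frac{15687044}{4629681} \left(- \frac{1}{167877}\right) + 80891\right) \left(\frac{43}{2} + 75725\right) = \left(- \frac{15687044}{777216957237} + 80891\right) \frac{151493}{2} = \frac{62869856872171123}{777216957237} \cdot \frac{151493}{2} = \frac{9524343227135819936639}{1554433914474}$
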